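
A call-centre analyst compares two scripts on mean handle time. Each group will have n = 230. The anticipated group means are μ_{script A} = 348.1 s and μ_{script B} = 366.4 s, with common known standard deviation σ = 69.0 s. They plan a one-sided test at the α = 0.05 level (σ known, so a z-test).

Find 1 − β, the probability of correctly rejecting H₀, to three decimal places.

Power ≈ 0.885

Standardized effect: d = |μ_{script A} − μ_{script B}| / σ = |348.1 − 366.4| / 69.0 = 0.2652
Noncentrality parameter: δ = d·√(n/2) = 0.2652 × √(230/2) = 2.8441
One-sided α = 0.05 → critical value z_{0.05} = 1.645.
Power = P(Z > 1.645 − δ) = Φ(1.199) = 0.8848.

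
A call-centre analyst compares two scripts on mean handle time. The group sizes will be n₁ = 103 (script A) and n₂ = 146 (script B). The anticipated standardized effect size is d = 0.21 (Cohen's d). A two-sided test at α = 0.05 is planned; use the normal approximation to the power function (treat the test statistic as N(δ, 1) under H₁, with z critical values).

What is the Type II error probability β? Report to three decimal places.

Noncentrality parameter: δ = d / √(1/n₁ + 1/n₂) = 0.21 / √(1/103 + 1/146) = 1.6320
Critical value for a two-sided test at α = 0.05: z_{α/2} = 1.960.
Power = Φ(δ − 1.960) + Φ(−δ − 1.960) = Φ(-0.328) + Φ(-3.592) = 0.3715 + 0.0002 = 0.3716.
Type II error: β = 1 − power = 1 − 0.3716 = 0.6284.

β ≈ 0.628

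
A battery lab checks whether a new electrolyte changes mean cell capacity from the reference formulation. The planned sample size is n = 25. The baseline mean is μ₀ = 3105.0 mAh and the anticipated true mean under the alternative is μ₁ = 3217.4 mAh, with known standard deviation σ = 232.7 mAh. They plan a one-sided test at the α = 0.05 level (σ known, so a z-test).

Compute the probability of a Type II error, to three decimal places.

β ≈ 0.221

Standardized effect: d = |μ₁ − μ₀| / σ = |3217.4 − 3105.0| / 232.7 = 0.4830
Noncentrality parameter: δ = d·√n = 0.4830 × √25 = 2.4151
One-sided α = 0.05 → critical value z_{0.05} = 1.645.
Power = P(Z > 1.645 − δ) = Φ(0.770) = 0.7794.
Type II error: β = 1 − power = 1 − 0.7794 = 0.2206.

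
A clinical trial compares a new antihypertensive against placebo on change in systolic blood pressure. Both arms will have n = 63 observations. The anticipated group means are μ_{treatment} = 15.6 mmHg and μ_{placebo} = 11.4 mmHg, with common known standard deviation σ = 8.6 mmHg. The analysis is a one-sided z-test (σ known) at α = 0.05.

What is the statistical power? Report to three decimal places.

Power ≈ 0.863

Standardized effect: d = |μ_{treatment} − μ_{placebo}| / σ = |15.6 − 11.4| / 8.6 = 0.4884
Noncentrality parameter: δ = d·√(n/2) = 0.4884 × √(63/2) = 2.7410
Critical value for a one-sided test at α = 0.05: z_α = 1.645.
Power = P(Z > 1.645 − δ) = Φ(1.096) = 0.8635.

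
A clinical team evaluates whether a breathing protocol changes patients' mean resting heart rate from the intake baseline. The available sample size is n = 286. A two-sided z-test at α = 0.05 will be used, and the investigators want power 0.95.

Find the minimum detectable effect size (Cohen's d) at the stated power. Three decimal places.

d ≈ 0.213

Required noncentrality: δ = z_{0.025} + z_{0.05} = 1.960 + 1.645 = 3.605.
(Lower-tail contribution to power is negligible for δ > 0.)
δ = d·√n ⇒ d = δ/√n = 3.605/√286 = 0.2132.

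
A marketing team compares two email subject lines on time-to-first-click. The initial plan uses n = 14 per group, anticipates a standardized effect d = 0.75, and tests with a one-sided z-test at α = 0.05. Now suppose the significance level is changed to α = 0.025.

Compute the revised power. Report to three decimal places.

Power ≈ 0.510

δ = d·√(n/2) = 0.75 × √(14/2) = 1.9843 (unchanged). New critical value: z_{0.025} = 1.960.
Revised power = Φ(δ − 1.960) = Φ(0.024) = 0.5097.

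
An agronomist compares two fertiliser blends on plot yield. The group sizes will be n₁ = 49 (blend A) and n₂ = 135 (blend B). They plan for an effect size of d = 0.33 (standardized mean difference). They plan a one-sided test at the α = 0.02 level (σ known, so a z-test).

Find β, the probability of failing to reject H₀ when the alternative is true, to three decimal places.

β ≈ 0.530

Noncentrality parameter: δ = d / √(1/n₁ + 1/n₂) = 0.33 / √(1/49 + 1/135) = 1.9787
Critical value for a one-sided test at α = 0.02: z_α = 2.054.
Power = Φ(δ − 2.054) = Φ(-0.075) = 0.4701.
Type II error: β = 1 − power = 1 − 0.4701 = 0.5299.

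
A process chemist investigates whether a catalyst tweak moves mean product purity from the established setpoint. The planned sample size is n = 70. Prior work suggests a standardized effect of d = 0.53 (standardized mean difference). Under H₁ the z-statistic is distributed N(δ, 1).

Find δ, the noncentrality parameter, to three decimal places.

The noncentrality parameter scales effect size by the design's sample-size factor: δ = d·√n = 0.53 × √70 = 4.4343

δ ≈ 4.434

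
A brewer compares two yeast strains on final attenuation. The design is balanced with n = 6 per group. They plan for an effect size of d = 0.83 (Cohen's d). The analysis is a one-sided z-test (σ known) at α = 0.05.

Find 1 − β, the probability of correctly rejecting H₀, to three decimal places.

Power ≈ 0.418

Noncentrality parameter: δ = d·√(n/2) = 0.83 × √(6/2) = 1.4376
One-sided α = 0.05 → critical value z_{0.05} = 1.645.
Power = P(Z > 1.645 − δ) = Φ(-0.207) = 0.4179.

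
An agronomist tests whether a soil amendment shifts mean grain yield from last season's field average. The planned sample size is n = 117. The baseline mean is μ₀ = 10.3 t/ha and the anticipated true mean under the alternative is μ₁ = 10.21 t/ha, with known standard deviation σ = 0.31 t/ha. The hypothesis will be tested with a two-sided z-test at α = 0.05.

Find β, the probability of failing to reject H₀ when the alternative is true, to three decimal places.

Standardized effect: d = |μ₁ − μ₀| / σ = |10.21 − 10.3| / 0.31 = 0.2903
Noncentrality parameter: δ = d·√n = 0.2903 × √117 = 3.1403
Two-sided α = 0.05 → critical value z_{0.025} = 1.960.
Power = Φ(δ − 1.960) + Φ(−δ − 1.960) = Φ(1.180) + Φ(-5.100) = 0.8811 + 0.0000 = 0.8811.
Type II error: β = 1 − power = 1 − 0.8811 = 0.1189.

β ≈ 0.119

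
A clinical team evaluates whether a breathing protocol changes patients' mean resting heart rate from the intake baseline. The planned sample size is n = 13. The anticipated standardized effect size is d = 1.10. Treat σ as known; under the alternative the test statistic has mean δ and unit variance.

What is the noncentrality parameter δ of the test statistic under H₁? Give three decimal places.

δ ≈ 3.966

δ = d·√n = 1.10 × √13 = 3.9661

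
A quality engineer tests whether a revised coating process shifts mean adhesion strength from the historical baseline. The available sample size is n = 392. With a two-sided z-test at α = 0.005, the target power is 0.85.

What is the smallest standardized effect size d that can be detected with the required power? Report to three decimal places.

Need Φ(δ − 2.807) = 0.85, so δ = 2.807 + 1.036 = 3.843.
(The second rejection-region term Φ(−δ − z_{α/2}) is negligible and dropped.)
δ = d·√n ⇒ d = δ/√n = 3.843/√392 = 0.1941.

d ≈ 0.194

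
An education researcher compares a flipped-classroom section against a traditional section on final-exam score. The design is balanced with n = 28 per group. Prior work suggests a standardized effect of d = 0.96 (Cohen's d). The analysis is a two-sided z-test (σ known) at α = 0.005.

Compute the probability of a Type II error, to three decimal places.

β ≈ 0.216

Noncentrality parameter: δ = d·√(n/2) = 0.96 × √(28/2) = 3.5920
Two-sided α = 0.005 → critical value z_{0.0025} = 2.807.
Power = Φ(δ − 2.807) + Φ(−δ − 2.807) = Φ(0.785) + Φ(-6.399) = 0.7838 + 0.0000 = 0.7838.
Type II error: β = 1 − power = 1 − 0.7838 = 0.2162.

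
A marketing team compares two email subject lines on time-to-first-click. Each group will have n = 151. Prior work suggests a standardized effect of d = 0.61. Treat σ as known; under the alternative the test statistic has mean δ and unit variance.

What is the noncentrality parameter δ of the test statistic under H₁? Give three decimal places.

The noncentrality parameter scales effect size by the design's sample-size factor: δ = d·√(n/2) = 0.61 × √(151/2) = 5.3003

δ ≈ 5.300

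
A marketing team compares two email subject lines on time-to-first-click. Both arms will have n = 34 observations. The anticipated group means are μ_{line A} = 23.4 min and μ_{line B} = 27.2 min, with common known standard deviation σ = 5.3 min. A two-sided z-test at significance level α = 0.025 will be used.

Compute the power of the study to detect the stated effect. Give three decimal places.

Standardized effect: d = |μ_{line A} − μ_{line B}| / σ = |23.4 − 27.2| / 5.3 = 0.7170
Noncentrality parameter: δ = d·√(n/2) = 0.7170 × √(34/2) = 2.9562
Two-sided α = 0.025 → critical value z_{0.0125} = 2.241.
Power = Φ(δ − 2.241) + Φ(−δ − 2.241) = Φ(0.715) + Φ(-5.198) = 0.7626 + 0.0000 = 0.7626.

Power ≈ 0.763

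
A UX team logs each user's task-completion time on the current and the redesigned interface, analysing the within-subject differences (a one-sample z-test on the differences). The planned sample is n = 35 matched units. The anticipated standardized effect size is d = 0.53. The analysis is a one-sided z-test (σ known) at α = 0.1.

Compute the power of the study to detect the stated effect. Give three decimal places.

Power ≈ 0.968

Noncentrality parameter: δ = d·√n = 0.53 × √35 = 3.1355
One-sided α = 0.1 → critical value z_{0.1} = 1.282.
Power = P(Z > 1.282 − δ) = Φ(1.854) = 0.9681.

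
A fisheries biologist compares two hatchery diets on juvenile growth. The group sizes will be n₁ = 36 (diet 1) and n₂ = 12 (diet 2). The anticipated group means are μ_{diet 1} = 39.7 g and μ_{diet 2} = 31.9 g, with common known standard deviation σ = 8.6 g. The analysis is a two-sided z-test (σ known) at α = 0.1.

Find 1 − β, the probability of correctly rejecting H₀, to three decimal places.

Power ≈ 0.859

Standardized effect: d = |μ_{diet 1} − μ_{diet 2}| / σ = |39.7 − 31.9| / 8.6 = 0.9070
Noncentrality parameter: δ = d / √(1/n₁ + 1/n₂) = 0.9070 / √(1/36 + 1/12) = 2.7209
Two-sided α = 0.1 → critical value z_{0.05} = 1.645.
Power = Φ(δ − 1.645) + Φ(−δ − 1.645) = Φ(1.076) + Φ(-4.366) = 0.8591 + 0.0000 = 0.8591.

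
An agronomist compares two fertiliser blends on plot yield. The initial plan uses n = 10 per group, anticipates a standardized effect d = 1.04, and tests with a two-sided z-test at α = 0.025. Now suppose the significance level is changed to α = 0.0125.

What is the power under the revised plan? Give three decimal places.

Power ≈ 0.432

δ = d·√(n/2) = 1.04 × √(10/2) = 2.3255 (unchanged). New critical value: z_{0.0063} = 2.498.
Revised power = Φ(δ − 2.498) + Φ(−δ − 2.498) = Φ(-0.172) + Φ(-4.823) = 0.4316 + 0.0000 = 0.4316.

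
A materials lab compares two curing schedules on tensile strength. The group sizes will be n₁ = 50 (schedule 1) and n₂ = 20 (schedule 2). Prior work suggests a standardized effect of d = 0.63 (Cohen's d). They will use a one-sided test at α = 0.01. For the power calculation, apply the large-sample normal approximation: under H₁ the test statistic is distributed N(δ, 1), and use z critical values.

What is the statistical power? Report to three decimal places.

Noncentrality parameter: δ = d / √(1/n₁ + 1/n₂) = 0.63 / √(1/50 + 1/20) = 2.3812
One-sided α = 0.01 → critical value z_{0.01} = 2.326.
Power = Φ(δ − 2.326) = Φ(0.055) = 0.5219.

Power ≈ 0.522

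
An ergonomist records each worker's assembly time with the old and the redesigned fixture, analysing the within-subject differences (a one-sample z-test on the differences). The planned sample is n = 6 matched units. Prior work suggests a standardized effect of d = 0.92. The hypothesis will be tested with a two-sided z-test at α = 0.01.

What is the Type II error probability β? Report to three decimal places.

Noncentrality parameter: δ = d·√n = 0.92 × √6 = 2.2535
Critical value for a two-sided test at α = 0.01: z_{α/2} = 2.576.
Power = Φ(δ − 2.576) + Φ(−δ − 2.576) = Φ(-0.322) + Φ(-4.829) = 0.3736 + 0.0000 = 0.3736.
Type II error: β = 1 − power = 1 − 0.3736 = 0.6264.

β ≈ 0.626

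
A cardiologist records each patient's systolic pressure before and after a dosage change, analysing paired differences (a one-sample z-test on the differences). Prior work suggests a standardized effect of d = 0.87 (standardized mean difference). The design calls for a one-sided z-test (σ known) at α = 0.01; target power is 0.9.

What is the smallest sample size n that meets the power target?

n = 18

For power 0.9 need Φ(δ − z_{0.01}) = 0.9, so δ = z_{0.01} + z_{0.10} = 2.326 + 1.282 = 3.608.
δ = d·√n ⇒ n = (δ/d)² = (3.608 / 0.87)² = 17.20.
Round up to the next whole unit.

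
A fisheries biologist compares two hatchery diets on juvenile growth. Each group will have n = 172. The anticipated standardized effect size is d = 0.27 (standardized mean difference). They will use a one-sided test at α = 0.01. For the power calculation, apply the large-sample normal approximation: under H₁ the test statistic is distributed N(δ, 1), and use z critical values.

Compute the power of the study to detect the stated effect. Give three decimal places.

Noncentrality parameter: δ = d·√(n/2) = 0.27 × √(172/2) = 2.5039
Critical value for a one-sided test at α = 0.01: z_α = 2.326.
Power = Φ(δ − 2.326) = Φ(0.178) = 0.5705.

Power ≈ 0.570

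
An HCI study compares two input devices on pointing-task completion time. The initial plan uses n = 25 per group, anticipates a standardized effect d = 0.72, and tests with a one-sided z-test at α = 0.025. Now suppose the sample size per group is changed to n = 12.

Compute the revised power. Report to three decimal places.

Power ≈ 0.422

With n = 12 per group: δ = d·√(n/2) = 0.72 × √(12/2) = 1.7636. Critical value z_{0.025} = 1.960.
Revised power = Φ(δ − 1.960) = Φ(-0.196) = 0.4222.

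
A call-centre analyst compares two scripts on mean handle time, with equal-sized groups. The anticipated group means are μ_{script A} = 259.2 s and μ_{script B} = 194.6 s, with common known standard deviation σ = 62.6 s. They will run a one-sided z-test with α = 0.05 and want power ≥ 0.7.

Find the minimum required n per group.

n = 9 per group

Standardized effect: d = |μ_{script A} − μ_{script B}| / σ = |259.2 − 194.6| / 62.6 = 1.0319
Set Φ(δ − 1.645) = 0.7; then δ − 1.645 = Φ⁻¹(0.7) = 0.524, giving δ = 2.169.
δ = d·√(n/2) ⇒ n = 2(δ/d)² = 2 × (2.169 / 1.0319)² = 8.84.
Rounding up, n = 9 per group.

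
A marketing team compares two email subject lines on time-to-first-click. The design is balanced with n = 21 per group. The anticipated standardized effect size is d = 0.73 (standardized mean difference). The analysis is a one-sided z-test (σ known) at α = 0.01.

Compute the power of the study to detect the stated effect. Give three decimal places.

Power ≈ 0.516

Noncentrality parameter: δ = d·√(n/2) = 0.73 × √(21/2) = 2.3655
One-sided α = 0.01 → critical value z_{0.01} = 2.326.
Power = Φ(δ − 2.326) = Φ(0.039) = 0.5156.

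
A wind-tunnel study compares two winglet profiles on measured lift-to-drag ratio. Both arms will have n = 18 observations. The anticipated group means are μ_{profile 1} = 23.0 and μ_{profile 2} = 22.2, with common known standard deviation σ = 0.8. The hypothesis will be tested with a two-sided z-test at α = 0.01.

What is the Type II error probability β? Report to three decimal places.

β ≈ 0.336

Standardized effect: d = |μ_{profile 1} − μ_{profile 2}| / σ = |23.0 − 22.2| / 0.8 = 1.0000
Noncentrality parameter: δ = d·√(n/2) = 1.0000 × √(18/2) = 3.0000
Critical value for a two-sided test at α = 0.01: z_{α/2} = 2.576.
Power = Φ(δ − 2.576) + Φ(−δ − 2.576) = Φ(0.424) + Φ(-5.576) = 0.6643 + 0.0000 = 0.6643.
Type II error: β = 1 − power = 1 − 0.6643 = 0.3357.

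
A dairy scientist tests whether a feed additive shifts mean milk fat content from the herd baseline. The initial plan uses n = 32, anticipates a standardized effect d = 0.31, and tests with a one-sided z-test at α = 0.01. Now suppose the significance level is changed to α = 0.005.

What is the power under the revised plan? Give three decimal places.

Power ≈ 0.205

δ = d·√n = 0.31 × √32 = 1.7536 (unchanged). New critical value: z_{0.005} = 2.576.
Revised power = P(Z > 2.576 − δ) = Φ(-0.822) = 0.2055.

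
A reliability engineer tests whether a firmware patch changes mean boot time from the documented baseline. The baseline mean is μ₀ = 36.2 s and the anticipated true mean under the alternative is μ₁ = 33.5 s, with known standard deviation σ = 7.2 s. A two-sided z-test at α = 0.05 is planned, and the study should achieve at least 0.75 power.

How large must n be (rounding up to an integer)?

Standardized effect: d = |μ₁ − μ₀| / σ = |33.5 − 36.2| / 7.2 = 0.3750
Set Φ(δ − 1.960) = 0.75; then δ − 1.960 = Φ⁻¹(0.75) = 0.674, giving δ = 2.634.
(Ignoring the negligible lower-tail rejection probability gives the usual closed-form inversion.)
δ = d·√n ⇒ n = (δ/d)² = (2.634 / 0.3750)² = 49.35.
Rounding up, n = 50.

n = 50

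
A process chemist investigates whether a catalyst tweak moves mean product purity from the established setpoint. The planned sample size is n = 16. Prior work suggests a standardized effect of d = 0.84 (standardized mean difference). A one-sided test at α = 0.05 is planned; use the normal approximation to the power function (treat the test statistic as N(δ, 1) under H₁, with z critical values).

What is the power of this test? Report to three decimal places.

Power ≈ 0.957

Noncentrality parameter: δ = d·√n = 0.84 × √16 = 3.3600
One-sided α = 0.05 → critical value z_{0.05} = 1.645.
Power = Φ(δ − 1.645) = Φ(1.715) = 0.9568.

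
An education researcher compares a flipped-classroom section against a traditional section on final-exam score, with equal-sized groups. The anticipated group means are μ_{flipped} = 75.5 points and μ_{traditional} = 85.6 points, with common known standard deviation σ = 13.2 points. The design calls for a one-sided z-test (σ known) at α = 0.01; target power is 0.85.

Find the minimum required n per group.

Standardized effect: d = |μ_{flipped} − μ_{traditional}| / σ = |75.5 − 85.6| / 13.2 = 0.7652
Set Φ(δ − 2.326) = 0.85; then δ − 2.326 = Φ⁻¹(0.85) = 1.036, giving δ = 3.363.
δ = d·√(n/2) ⇒ n = 2(δ/d)² = 2 × (3.363 / 0.7652)² = 38.63.
Rounding up, n = 39 per group.

n = 39 per group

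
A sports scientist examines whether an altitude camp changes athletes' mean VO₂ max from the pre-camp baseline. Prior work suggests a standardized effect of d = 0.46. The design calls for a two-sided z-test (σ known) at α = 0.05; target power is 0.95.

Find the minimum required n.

Set Φ(δ − 1.960) = 0.95; then δ − 1.960 = Φ⁻¹(0.95) = 1.645, giving δ = 3.605.
(The Φ(−δ − z_{α/2}) term is vanishingly small for δ > 0 and is dropped in the standard sample-size formula.)
δ = d·√n ⇒ n = (δ/d)² = (3.605 / 0.46)² = 61.41.
Rounding up, n = 62.

n = 62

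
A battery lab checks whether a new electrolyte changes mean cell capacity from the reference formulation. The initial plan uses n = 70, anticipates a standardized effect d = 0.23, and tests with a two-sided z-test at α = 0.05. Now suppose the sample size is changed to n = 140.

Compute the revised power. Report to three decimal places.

With n = 140: δ = d·√n = 0.23 × √140 = 2.7214. Critical value z_{0.025} = 1.960.
Revised power = Φ(δ − 1.960) + Φ(−δ − 1.960) = Φ(0.761) + Φ(-4.681) = 0.7768 + 0.0000 = 0.7768.

Power ≈ 0.777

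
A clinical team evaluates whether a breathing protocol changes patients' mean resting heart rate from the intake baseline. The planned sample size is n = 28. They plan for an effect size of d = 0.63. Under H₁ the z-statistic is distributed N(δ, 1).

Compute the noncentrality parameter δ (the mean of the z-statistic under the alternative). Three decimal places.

δ ≈ 3.334

δ = d·√n = 0.63 × √28 = 3.3336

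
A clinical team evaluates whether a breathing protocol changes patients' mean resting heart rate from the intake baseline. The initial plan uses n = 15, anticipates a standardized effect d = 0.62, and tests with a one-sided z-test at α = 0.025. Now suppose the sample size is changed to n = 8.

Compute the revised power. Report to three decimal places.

With n = 8: δ = d·√n = 0.62 × √8 = 1.7536. Critical value z_{0.025} = 1.960.
Revised power = Φ(δ − 1.960) = Φ(-0.206) = 0.4183.

Power ≈ 0.418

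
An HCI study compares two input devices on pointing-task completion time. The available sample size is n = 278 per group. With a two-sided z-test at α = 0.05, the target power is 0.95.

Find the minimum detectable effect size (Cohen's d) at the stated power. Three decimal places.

d ≈ 0.306

Need Φ(δ − 1.960) = 0.95, so δ = 1.960 + 1.645 = 3.605.
(Lower-tail contribution to power is negligible for δ > 0.)
δ = d·√(n/2) ⇒ d = δ/√(n/2) = 3.605/√(278/2) = 0.3058.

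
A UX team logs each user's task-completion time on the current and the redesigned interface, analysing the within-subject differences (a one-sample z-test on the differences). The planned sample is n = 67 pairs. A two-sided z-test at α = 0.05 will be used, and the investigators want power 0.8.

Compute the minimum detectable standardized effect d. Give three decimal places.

Need Φ(δ − 1.960) = 0.8, so δ = 1.960 + 0.842 = 2.802.
(Lower-tail contribution to power is negligible for δ > 0.)
δ = d·√n ⇒ d = δ/√n = 2.802/√67 = 0.3423.

d ≈ 0.342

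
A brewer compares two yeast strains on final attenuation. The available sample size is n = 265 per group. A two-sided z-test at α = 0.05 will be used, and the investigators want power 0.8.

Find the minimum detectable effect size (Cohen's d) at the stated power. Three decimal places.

d ≈ 0.243

Need Φ(δ − 1.960) = 0.8, so δ = 1.960 + 0.842 = 2.802.
(Lower-tail contribution to power is negligible for δ > 0.)
δ = d·√(n/2) ⇒ d = δ/√(n/2) = 2.802/√(265/2) = 0.2434.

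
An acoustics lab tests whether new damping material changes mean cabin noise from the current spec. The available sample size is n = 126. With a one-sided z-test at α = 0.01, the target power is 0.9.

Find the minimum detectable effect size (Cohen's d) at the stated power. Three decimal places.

d ≈ 0.321

Need Φ(δ − 2.326) = 0.9, so δ = 2.326 + 1.282 = 3.608.
δ = d·√n ⇒ d = δ/√n = 3.608/√126 = 0.3214.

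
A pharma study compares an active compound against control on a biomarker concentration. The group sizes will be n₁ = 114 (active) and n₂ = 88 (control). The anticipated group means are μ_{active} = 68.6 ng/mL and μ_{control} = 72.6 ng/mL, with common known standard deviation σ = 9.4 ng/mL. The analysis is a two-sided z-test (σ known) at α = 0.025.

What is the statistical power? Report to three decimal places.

Standardized effect: d = |μ_{active} − μ_{control}| / σ = |68.6 − 72.6| / 9.4 = 0.4255
Noncentrality parameter: δ = d / √(1/n₁ + 1/n₂) = 0.4255 / √(1/114 + 1/88) = 2.9988
Two-sided α = 0.025 → critical value z_{0.0125} = 2.241.
Power = Φ(δ − 2.241) + Φ(−δ − 2.241) = Φ(0.757) + Φ(-5.240) = 0.7756 + 0.0000 = 0.7756.

Power ≈ 0.776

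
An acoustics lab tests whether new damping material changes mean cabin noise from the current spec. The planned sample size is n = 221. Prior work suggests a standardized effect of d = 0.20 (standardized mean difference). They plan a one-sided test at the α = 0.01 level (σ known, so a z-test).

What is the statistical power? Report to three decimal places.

Power ≈ 0.741

Noncentrality parameter: δ = d·√n = 0.20 × √221 = 2.9732
One-sided α = 0.01 → critical value z_{0.01} = 2.326.
Power = P(Z > 2.326 − δ) = Φ(0.647) = 0.7411.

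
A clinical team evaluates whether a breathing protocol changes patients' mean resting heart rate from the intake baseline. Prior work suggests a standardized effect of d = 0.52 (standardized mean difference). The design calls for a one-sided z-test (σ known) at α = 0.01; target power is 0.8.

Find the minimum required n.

n = 38

Set Φ(δ − 2.326) = 0.8; then δ − 2.326 = Φ⁻¹(0.8) = 0.842, giving δ = 3.168.
δ = d·√n ⇒ n = (δ/d)² = (3.168 / 0.52)² = 37.12.
Rounding up, n = 38.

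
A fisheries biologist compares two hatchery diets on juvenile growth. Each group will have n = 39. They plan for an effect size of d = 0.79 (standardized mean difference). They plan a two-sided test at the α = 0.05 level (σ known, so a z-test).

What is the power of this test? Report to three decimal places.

Noncentrality parameter: δ = d·√(n/2) = 0.79 × √(39/2) = 3.4885
Two-sided α = 0.05 → critical value z_{0.025} = 1.960.
Power = Φ(δ − 1.960) + Φ(−δ − 1.960) = Φ(1.529) + Φ(-5.449) = 0.9368 + 0.0000 = 0.9368.

Power ≈ 0.937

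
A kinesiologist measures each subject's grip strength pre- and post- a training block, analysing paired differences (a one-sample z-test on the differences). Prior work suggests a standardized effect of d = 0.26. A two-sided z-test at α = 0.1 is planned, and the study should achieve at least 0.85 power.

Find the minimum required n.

For power 0.85 need Φ(δ − z_{0.05}) = 0.85, so δ = z_{0.05} + z_{0.15} = 1.645 + 1.036 = 2.681.
(For δ > 0 the lower-tail rejection region contributes negligibly to power, so the one-term inversion is standard.)
δ = d·√n ⇒ n = (δ/d)² = (2.681 / 0.26)² = 106.35.
Rounding up, n = 107.

n = 107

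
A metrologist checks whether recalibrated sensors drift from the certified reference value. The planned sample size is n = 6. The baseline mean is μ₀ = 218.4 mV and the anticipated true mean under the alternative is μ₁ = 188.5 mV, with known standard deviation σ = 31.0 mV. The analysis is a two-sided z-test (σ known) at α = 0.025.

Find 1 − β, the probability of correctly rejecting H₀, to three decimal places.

Power ≈ 0.548

Standardized effect: d = |μ₁ − μ₀| / σ = |188.5 − 218.4| / 31.0 = 0.9645
Noncentrality parameter: λ = d·√n = 0.9645 × √6 = 2.3626
Two-sided α = 0.025 → critical value z_{0.0125} = 2.241.
Power = Φ(λ − 2.241) + Φ(−λ − 2.241) = Φ(0.121) + Φ(-4.604) = 0.5482 + 0.0000 = 0.5482.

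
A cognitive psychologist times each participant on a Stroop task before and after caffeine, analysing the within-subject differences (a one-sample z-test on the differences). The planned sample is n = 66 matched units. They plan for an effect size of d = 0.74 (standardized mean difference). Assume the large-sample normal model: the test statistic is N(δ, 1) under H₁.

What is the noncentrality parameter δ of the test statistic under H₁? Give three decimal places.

δ = d·√n = 0.74 × √66 = 6.0118

δ ≈ 6.012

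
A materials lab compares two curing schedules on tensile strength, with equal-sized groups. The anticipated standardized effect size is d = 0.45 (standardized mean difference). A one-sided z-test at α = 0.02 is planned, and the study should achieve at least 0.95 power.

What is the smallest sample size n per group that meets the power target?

n = 136 per group

For power 0.95 need Φ(δ − z_{0.02}) = 0.95, so δ = z_{0.02} + z_{0.05} = 2.054 + 1.645 = 3.699.
δ = d·√(n/2) ⇒ n = 2(δ/d)² = 2 × (3.699 / 0.45)² = 135.11.
Rounding up, n = 136 per group.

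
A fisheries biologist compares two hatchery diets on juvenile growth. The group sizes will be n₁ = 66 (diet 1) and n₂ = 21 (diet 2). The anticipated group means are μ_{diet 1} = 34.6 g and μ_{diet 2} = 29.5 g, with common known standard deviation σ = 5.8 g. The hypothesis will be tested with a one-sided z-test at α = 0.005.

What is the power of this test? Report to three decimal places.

Standardized effect: d = |μ_{diet 1} − μ_{diet 2}| / σ = |34.6 − 29.5| / 5.8 = 0.8793
Noncentrality parameter: δ = d / √(1/n₁ + 1/n₂) = 0.8793 / √(1/66 + 1/21) = 3.5097
Critical value for a one-sided test at α = 0.005: z_α = 2.576.
Power = Φ(δ − 2.576) = Φ(0.934) = 0.8248.

Power ≈ 0.825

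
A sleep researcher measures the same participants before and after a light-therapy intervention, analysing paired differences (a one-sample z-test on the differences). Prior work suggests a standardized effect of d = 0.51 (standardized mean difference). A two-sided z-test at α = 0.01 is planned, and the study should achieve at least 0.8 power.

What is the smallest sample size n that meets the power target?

For power 0.8 need Φ(δ − z_{0.005}) = 0.8, so δ = z_{0.005} + z_{0.20} = 2.576 + 0.842 = 3.417.
(For δ > 0 the lower-tail rejection region contributes negligibly to power, so the one-term inversion is standard.)
δ = d·√n ⇒ n = (δ/d)² = (3.417 / 0.51)² = 44.90.
Round up to the next whole unit.

n = 45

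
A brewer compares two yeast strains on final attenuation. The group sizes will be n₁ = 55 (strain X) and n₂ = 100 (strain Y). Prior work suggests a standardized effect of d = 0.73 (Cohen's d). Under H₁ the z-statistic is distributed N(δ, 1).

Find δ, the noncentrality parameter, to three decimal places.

δ = d / √(1/n₁ + 1/n₂) = 0.73 / √(1/55 + 1/100) = 4.3485

δ ≈ 4.348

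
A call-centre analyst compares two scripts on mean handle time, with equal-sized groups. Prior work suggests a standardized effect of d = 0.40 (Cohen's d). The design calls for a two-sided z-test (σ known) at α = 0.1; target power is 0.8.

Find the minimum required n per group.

n = 78 per group

Set Φ(δ − 1.645) = 0.8; then δ − 1.645 = Φ⁻¹(0.8) = 0.842, giving δ = 2.486.
(The Φ(−δ − z_{α/2}) term is vanishingly small for δ > 0 and is dropped in the standard sample-size formula.)
δ = d·√(n/2) ⇒ n = 2(δ/d)² = 2 × (2.486 / 0.40)² = 77.28.
Rounding up, n = 78 per group.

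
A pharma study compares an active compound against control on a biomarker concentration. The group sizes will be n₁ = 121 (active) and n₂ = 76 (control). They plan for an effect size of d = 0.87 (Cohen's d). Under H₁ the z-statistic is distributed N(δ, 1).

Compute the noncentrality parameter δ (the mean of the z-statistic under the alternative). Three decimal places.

δ ≈ 5.944

The noncentrality parameter scales effect size by the design's sample-size factor: δ = d / √(1/n₁ + 1/n₂) = 0.87 / √(1/121 + 1/76) = 5.9441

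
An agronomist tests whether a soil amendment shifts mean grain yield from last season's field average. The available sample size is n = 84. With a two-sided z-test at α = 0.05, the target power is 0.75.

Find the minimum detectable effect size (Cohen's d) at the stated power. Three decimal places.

Required noncentrality: δ = z_{0.025} + z_{0.25} = 1.960 + 0.674 = 2.634.
(The second rejection-region term Φ(−δ − z_{α/2}) is negligible and dropped.)
δ = d·√n ⇒ d = δ/√n = 2.634/√84 = 0.2874.

d ≈ 0.287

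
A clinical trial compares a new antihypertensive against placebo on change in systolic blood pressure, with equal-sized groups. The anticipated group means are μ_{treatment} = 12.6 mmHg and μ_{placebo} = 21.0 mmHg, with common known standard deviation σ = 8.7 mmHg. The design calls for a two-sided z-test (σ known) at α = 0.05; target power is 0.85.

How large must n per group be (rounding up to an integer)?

n = 20 per group

Standardized effect: d = |μ_{treatment} − μ_{placebo}| / σ = |12.6 − 21.0| / 8.7 = 0.9655
For power 0.85 need Φ(δ − z_{0.025}) = 0.85, so δ = z_{0.025} + z_{0.15} = 1.960 + 1.036 = 2.996.
(Ignoring the negligible lower-tail rejection probability gives the usual closed-form inversion.)
δ = d·√(n/2) ⇒ n = 2(δ/d)² = 2 × (2.996 / 0.9655)² = 19.26.
Rounding up, n = 20 per group.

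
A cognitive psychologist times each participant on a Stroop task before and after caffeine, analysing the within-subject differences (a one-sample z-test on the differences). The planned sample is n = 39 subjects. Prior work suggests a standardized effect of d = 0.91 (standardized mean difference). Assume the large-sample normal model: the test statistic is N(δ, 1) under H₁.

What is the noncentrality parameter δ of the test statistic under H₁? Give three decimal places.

δ = d·√n = 0.91 × √39 = 5.6829

δ ≈ 5.683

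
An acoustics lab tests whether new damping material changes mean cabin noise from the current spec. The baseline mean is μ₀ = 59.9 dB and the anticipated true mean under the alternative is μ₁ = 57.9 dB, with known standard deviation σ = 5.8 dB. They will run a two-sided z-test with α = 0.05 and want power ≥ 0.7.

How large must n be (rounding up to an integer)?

n = 52

Standardized effect: d = |μ₁ − μ₀| / σ = |57.9 − 59.9| / 5.8 = 0.3448
For power 0.7 need Φ(δ − z_{0.025}) = 0.7, so δ = z_{0.025} + z_{0.30} = 1.960 + 0.524 = 2.484.
(Ignoring the negligible lower-tail rejection probability gives the usual closed-form inversion.)
δ = d·√n ⇒ n = (δ/d)² = (2.484 / 0.3448)² = 51.91.
Rounding up, n = 52.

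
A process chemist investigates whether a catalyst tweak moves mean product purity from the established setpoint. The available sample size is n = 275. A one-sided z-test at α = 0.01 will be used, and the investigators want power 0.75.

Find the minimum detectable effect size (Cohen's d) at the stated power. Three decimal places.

Required noncentrality: δ = z_{0.01} + z_{0.25} = 2.326 + 0.674 = 3.001.
δ = d·√n ⇒ d = δ/√n = 3.001/√275 = 0.1810.

d ≈ 0.181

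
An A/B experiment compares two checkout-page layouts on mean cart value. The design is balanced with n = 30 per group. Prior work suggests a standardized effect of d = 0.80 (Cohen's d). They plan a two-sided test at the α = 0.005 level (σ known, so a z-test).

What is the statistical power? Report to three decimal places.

Noncentrality parameter: δ = d·√(n/2) = 0.80 × √(30/2) = 3.0984
Critical value for a two-sided test at α = 0.005: z_{α/2} = 2.807.
Power = Φ(δ − 2.807) + Φ(−δ − 2.807) = Φ(0.291) + Φ(-5.905) = 0.6146 + 0.0000 = 0.6146.

Power ≈ 0.615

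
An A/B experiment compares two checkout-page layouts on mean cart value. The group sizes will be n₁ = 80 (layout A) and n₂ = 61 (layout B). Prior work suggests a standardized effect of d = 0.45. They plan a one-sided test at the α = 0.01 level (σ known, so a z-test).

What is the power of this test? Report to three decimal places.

Noncentrality parameter: δ = d / √(1/n₁ + 1/n₂) = 0.45 / √(1/80 + 1/61) = 2.6474
Critical value for a one-sided test at α = 0.01: z_α = 2.326.
Power = Φ(δ − 2.326) = Φ(0.321) = 0.6259.

Power ≈ 0.626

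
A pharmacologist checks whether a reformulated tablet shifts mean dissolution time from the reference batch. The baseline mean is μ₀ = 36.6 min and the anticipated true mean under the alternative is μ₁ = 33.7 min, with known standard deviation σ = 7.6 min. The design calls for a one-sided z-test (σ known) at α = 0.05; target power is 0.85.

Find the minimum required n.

Standardized effect: d = |μ₁ − μ₀| / σ = |33.7 − 36.6| / 7.6 = 0.3816
Set Φ(δ − 1.645) = 0.85; then δ − 1.645 = Φ⁻¹(0.85) = 1.036, giving δ = 2.681.
δ = d·√n ⇒ n = (δ/d)² = (2.681 / 0.3816)² = 49.38.
Rounding up, n = 50.

n = 50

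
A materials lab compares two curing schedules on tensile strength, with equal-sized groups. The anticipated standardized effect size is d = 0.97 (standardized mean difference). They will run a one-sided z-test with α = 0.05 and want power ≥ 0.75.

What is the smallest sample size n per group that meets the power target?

n = 12 per group

For power 0.75 need Φ(δ − z_{0.05}) = 0.75, so δ = z_{0.05} + z_{0.25} = 1.645 + 0.674 = 2.319.
δ = d·√(n/2) ⇒ n = 2(δ/d)² = 2 × (2.319 / 0.97)² = 11.43.
Round up to the next whole unit.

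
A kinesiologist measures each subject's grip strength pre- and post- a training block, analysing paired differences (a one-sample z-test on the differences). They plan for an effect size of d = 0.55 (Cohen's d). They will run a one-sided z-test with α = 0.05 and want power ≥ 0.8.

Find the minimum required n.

Set Φ(δ − 1.645) = 0.8; then δ − 1.645 = Φ⁻¹(0.8) = 0.842, giving δ = 2.486.
δ = d·√n ⇒ n = (δ/d)² = (2.486 / 0.55)² = 20.44.
Rounding up, n = 21.

n = 21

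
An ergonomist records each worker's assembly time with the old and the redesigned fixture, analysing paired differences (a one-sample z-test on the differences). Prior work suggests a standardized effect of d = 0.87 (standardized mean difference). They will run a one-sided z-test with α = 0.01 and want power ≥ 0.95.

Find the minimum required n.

n = 21

For power 0.95 need Φ(δ − z_{0.01}) = 0.95, so δ = z_{0.01} + z_{0.05} = 2.326 + 1.645 = 3.971.
δ = d·√n ⇒ n = (δ/d)² = (3.971 / 0.87)² = 20.84.
Round up to the next whole unit.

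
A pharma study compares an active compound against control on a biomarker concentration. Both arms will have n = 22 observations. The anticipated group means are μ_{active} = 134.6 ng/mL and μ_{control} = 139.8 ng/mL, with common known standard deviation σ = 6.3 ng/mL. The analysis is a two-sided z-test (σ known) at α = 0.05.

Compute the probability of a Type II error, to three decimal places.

Standardized effect: d = |μ_{active} − μ_{control}| / σ = |134.6 − 139.8| / 6.3 = 0.8254
Noncentrality parameter: λ = d·√(n/2) = 0.8254 × √(22/2) = 2.7375
Two-sided α = 0.05 → critical value z_{0.025} = 1.960.
Power = Φ(λ − 1.960) + Φ(−λ − 1.960) = Φ(0.778) + Φ(-4.697) = 0.7816 + 0.0000 = 0.7816.
Type II error: β = 1 − power = 1 − 0.7816 = 0.2184.

β ≈ 0.218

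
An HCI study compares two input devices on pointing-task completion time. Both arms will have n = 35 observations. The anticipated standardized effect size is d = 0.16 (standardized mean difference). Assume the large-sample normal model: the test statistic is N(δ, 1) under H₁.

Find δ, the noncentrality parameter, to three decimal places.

The noncentrality parameter scales effect size by the design's sample-size factor: δ = d·√(n/2) = 0.16 × √(35/2) = 0.6693

δ ≈ 0.669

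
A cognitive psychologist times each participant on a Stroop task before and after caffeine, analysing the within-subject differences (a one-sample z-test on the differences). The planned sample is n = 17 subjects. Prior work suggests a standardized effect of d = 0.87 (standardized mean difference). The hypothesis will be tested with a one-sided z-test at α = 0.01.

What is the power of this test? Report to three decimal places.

Noncentrality parameter: δ = d·√n = 0.87 × √17 = 3.5871
One-sided α = 0.01 → critical value z_{0.01} = 2.326.
Power = Φ(δ − 2.326) = Φ(1.261) = 0.8963.

Power ≈ 0.896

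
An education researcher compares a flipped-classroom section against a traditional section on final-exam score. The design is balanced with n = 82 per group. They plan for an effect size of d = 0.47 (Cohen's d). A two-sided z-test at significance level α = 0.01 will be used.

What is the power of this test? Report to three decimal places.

Power ≈ 0.668

Noncentrality parameter: δ = d·√(n/2) = 0.47 × √(82/2) = 3.0095
Critical value for a two-sided test at α = 0.01: z_{α/2} = 2.576.
Power = Φ(δ − 2.576) + Φ(−δ − 2.576) = Φ(0.434) + Φ(-5.585) = 0.6677 + 0.0000 = 0.6677.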